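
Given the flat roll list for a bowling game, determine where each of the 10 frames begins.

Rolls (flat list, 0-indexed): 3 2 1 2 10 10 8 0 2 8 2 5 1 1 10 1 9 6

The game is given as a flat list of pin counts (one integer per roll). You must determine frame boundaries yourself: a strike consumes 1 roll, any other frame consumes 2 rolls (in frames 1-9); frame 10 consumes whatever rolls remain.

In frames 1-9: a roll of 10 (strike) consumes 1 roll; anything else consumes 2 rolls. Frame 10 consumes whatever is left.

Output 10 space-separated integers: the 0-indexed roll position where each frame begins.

Frame 1 starts at roll index 0: rolls=3,2 (sum=5), consumes 2 rolls
Frame 2 starts at roll index 2: rolls=1,2 (sum=3), consumes 2 rolls
Frame 3 starts at roll index 4: roll=10 (strike), consumes 1 roll
Frame 4 starts at roll index 5: roll=10 (strike), consumes 1 roll
Frame 5 starts at roll index 6: rolls=8,0 (sum=8), consumes 2 rolls
Frame 6 starts at roll index 8: rolls=2,8 (sum=10), consumes 2 rolls
Frame 7 starts at roll index 10: rolls=2,5 (sum=7), consumes 2 rolls
Frame 8 starts at roll index 12: rolls=1,1 (sum=2), consumes 2 rolls
Frame 9 starts at roll index 14: roll=10 (strike), consumes 1 roll
Frame 10 starts at roll index 15: 3 remaining rolls

Answer: 0 2 4 5 6 8 10 12 14 15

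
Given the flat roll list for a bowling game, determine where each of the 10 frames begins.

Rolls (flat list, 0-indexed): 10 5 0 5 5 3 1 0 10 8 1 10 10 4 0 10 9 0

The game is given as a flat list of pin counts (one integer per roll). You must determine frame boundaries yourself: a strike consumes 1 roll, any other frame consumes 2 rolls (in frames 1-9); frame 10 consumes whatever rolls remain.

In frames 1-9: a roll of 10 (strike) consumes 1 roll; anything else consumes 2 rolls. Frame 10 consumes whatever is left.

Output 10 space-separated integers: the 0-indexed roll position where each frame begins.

Answer: 0 1 3 5 7 9 11 12 13 15

Derivation:
Frame 1 starts at roll index 0: roll=10 (strike), consumes 1 roll
Frame 2 starts at roll index 1: rolls=5,0 (sum=5), consumes 2 rolls
Frame 3 starts at roll index 3: rolls=5,5 (sum=10), consumes 2 rolls
Frame 4 starts at roll index 5: rolls=3,1 (sum=4), consumes 2 rolls
Frame 5 starts at roll index 7: rolls=0,10 (sum=10), consumes 2 rolls
Frame 6 starts at roll index 9: rolls=8,1 (sum=9), consumes 2 rolls
Frame 7 starts at roll index 11: roll=10 (strike), consumes 1 roll
Frame 8 starts at roll index 12: roll=10 (strike), consumes 1 roll
Frame 9 starts at roll index 13: rolls=4,0 (sum=4), consumes 2 rolls
Frame 10 starts at roll index 15: 3 remaining rolls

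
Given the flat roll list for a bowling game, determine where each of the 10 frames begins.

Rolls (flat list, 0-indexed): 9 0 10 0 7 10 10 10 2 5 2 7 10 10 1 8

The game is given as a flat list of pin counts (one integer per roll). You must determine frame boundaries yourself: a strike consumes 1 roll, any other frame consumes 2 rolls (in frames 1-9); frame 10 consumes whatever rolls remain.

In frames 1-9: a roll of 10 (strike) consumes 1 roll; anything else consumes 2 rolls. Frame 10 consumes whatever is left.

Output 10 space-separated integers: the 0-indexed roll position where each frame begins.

Answer: 0 2 3 5 6 7 8 10 12 13

Derivation:
Frame 1 starts at roll index 0: rolls=9,0 (sum=9), consumes 2 rolls
Frame 2 starts at roll index 2: roll=10 (strike), consumes 1 roll
Frame 3 starts at roll index 3: rolls=0,7 (sum=7), consumes 2 rolls
Frame 4 starts at roll index 5: roll=10 (strike), consumes 1 roll
Frame 5 starts at roll index 6: roll=10 (strike), consumes 1 roll
Frame 6 starts at roll index 7: roll=10 (strike), consumes 1 roll
Frame 7 starts at roll index 8: rolls=2,5 (sum=7), consumes 2 rolls
Frame 8 starts at roll index 10: rolls=2,7 (sum=9), consumes 2 rolls
Frame 9 starts at roll index 12: roll=10 (strike), consumes 1 roll
Frame 10 starts at roll index 13: 3 remaining rolls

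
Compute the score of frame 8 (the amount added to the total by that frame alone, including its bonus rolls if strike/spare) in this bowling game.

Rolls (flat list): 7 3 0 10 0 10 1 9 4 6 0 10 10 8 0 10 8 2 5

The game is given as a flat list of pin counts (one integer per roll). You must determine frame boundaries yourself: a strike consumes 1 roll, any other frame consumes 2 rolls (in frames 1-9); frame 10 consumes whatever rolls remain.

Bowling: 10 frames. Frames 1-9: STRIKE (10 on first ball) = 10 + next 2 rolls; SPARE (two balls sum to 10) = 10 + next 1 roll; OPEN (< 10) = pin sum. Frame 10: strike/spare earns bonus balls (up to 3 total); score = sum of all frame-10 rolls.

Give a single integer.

Frame 1: SPARE (7+3=10). 10 + next roll (0) = 10. Cumulative: 10
Frame 2: SPARE (0+10=10). 10 + next roll (0) = 10. Cumulative: 20
Frame 3: SPARE (0+10=10). 10 + next roll (1) = 11. Cumulative: 31
Frame 4: SPARE (1+9=10). 10 + next roll (4) = 14. Cumulative: 45
Frame 5: SPARE (4+6=10). 10 + next roll (0) = 10. Cumulative: 55
Frame 6: SPARE (0+10=10). 10 + next roll (10) = 20. Cumulative: 75
Frame 7: STRIKE. 10 + next two rolls (8+0) = 18. Cumulative: 93
Frame 8: OPEN (8+0=8). Cumulative: 101
Frame 9: STRIKE. 10 + next two rolls (8+2) = 20. Cumulative: 121
Frame 10: SPARE. Sum of all frame-10 rolls (8+2+5) = 15. Cumulative: 136

Answer: 8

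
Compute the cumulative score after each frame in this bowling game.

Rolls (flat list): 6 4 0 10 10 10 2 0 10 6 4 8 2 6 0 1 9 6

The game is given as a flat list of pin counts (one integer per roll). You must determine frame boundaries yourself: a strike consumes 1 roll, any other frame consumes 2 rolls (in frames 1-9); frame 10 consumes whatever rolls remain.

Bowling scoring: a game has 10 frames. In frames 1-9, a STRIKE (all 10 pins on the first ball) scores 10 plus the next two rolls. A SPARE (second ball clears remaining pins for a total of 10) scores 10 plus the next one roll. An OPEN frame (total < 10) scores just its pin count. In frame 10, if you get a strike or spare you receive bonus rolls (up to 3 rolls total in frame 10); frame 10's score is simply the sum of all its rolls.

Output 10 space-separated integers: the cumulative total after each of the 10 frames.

Answer: 10 30 52 64 66 86 104 120 126 142

Derivation:
Frame 1: SPARE (6+4=10). 10 + next roll (0) = 10. Cumulative: 10
Frame 2: SPARE (0+10=10). 10 + next roll (10) = 20. Cumulative: 30
Frame 3: STRIKE. 10 + next two rolls (10+2) = 22. Cumulative: 52
Frame 4: STRIKE. 10 + next two rolls (2+0) = 12. Cumulative: 64
Frame 5: OPEN (2+0=2). Cumulative: 66
Frame 6: STRIKE. 10 + next two rolls (6+4) = 20. Cumulative: 86
Frame 7: SPARE (6+4=10). 10 + next roll (8) = 18. Cumulative: 104
Frame 8: SPARE (8+2=10). 10 + next roll (6) = 16. Cumulative: 120
Frame 9: OPEN (6+0=6). Cumulative: 126
Frame 10: SPARE. Sum of all frame-10 rolls (1+9+6) = 16. Cumulative: 142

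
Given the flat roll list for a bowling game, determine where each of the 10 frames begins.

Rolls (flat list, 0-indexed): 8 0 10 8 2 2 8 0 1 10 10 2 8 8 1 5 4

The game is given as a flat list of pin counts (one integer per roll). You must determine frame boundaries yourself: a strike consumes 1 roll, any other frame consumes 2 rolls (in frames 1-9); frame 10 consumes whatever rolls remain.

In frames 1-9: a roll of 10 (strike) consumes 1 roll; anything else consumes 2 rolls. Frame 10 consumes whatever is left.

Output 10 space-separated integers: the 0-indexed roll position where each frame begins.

Frame 1 starts at roll index 0: rolls=8,0 (sum=8), consumes 2 rolls
Frame 2 starts at roll index 2: roll=10 (strike), consumes 1 roll
Frame 3 starts at roll index 3: rolls=8,2 (sum=10), consumes 2 rolls
Frame 4 starts at roll index 5: rolls=2,8 (sum=10), consumes 2 rolls
Frame 5 starts at roll index 7: rolls=0,1 (sum=1), consumes 2 rolls
Frame 6 starts at roll index 9: roll=10 (strike), consumes 1 roll
Frame 7 starts at roll index 10: roll=10 (strike), consumes 1 roll
Frame 8 starts at roll index 11: rolls=2,8 (sum=10), consumes 2 rolls
Frame 9 starts at roll index 13: rolls=8,1 (sum=9), consumes 2 rolls
Frame 10 starts at roll index 15: 2 remaining rolls

Answer: 0 2 3 5 7 9 10 11 13 15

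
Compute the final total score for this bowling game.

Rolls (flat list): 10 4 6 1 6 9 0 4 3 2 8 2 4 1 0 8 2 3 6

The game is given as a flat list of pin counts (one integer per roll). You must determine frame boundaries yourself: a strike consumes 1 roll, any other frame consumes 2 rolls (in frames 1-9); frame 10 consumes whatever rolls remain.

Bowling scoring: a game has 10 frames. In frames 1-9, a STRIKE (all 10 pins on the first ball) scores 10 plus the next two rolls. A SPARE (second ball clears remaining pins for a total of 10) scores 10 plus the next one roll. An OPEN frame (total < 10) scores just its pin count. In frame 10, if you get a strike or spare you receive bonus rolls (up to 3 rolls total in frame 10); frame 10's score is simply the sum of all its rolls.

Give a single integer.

Answer: 95

Derivation:
Frame 1: STRIKE. 10 + next two rolls (4+6) = 20. Cumulative: 20
Frame 2: SPARE (4+6=10). 10 + next roll (1) = 11. Cumulative: 31
Frame 3: OPEN (1+6=7). Cumulative: 38
Frame 4: OPEN (9+0=9). Cumulative: 47
Frame 5: OPEN (4+3=7). Cumulative: 54
Frame 6: SPARE (2+8=10). 10 + next roll (2) = 12. Cumulative: 66
Frame 7: OPEN (2+4=6). Cumulative: 72
Frame 8: OPEN (1+0=1). Cumulative: 73
Frame 9: SPARE (8+2=10). 10 + next roll (3) = 13. Cumulative: 86
Frame 10: OPEN. Sum of all frame-10 rolls (3+6) = 9. Cumulative: 95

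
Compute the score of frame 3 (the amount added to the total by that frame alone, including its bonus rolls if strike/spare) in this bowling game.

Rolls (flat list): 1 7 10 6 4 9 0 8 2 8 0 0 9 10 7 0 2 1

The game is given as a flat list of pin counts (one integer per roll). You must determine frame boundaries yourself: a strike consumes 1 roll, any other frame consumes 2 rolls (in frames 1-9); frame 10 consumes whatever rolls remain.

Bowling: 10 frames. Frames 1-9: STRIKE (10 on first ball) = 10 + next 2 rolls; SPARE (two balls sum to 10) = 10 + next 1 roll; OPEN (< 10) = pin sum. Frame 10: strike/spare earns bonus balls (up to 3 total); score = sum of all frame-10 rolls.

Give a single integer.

Answer: 19

Derivation:
Frame 1: OPEN (1+7=8). Cumulative: 8
Frame 2: STRIKE. 10 + next two rolls (6+4) = 20. Cumulative: 28
Frame 3: SPARE (6+4=10). 10 + next roll (9) = 19. Cumulative: 47
Frame 4: OPEN (9+0=9). Cumulative: 56
Frame 5: SPARE (8+2=10). 10 + next roll (8) = 18. Cumulative: 74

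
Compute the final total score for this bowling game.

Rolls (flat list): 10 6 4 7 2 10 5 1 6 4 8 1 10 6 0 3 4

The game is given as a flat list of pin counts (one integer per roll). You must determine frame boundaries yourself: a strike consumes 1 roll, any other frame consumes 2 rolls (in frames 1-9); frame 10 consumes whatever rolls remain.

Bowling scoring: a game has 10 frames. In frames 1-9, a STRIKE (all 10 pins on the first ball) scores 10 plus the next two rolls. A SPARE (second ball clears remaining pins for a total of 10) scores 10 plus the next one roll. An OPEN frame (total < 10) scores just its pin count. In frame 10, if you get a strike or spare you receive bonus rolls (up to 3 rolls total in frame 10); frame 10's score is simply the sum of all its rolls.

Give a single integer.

Answer: 124

Derivation:
Frame 1: STRIKE. 10 + next two rolls (6+4) = 20. Cumulative: 20
Frame 2: SPARE (6+4=10). 10 + next roll (7) = 17. Cumulative: 37
Frame 3: OPEN (7+2=9). Cumulative: 46
Frame 4: STRIKE. 10 + next two rolls (5+1) = 16. Cumulative: 62
Frame 5: OPEN (5+1=6). Cumulative: 68
Frame 6: SPARE (6+4=10). 10 + next roll (8) = 18. Cumulative: 86
Frame 7: OPEN (8+1=9). Cumulative: 95
Frame 8: STRIKE. 10 + next two rolls (6+0) = 16. Cumulative: 111
Frame 9: OPEN (6+0=6). Cumulative: 117
Frame 10: OPEN. Sum of all frame-10 rolls (3+4) = 7. Cumulative: 124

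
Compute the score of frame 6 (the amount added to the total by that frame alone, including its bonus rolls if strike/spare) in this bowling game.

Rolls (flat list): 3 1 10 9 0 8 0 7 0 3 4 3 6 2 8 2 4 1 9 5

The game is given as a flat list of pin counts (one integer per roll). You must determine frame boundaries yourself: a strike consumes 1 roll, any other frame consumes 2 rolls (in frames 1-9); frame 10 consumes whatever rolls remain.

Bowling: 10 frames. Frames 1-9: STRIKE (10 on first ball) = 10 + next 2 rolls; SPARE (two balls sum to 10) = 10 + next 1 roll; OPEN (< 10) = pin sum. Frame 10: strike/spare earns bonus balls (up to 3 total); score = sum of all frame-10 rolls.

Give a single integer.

Answer: 7

Derivation:
Frame 1: OPEN (3+1=4). Cumulative: 4
Frame 2: STRIKE. 10 + next two rolls (9+0) = 19. Cumulative: 23
Frame 3: OPEN (9+0=9). Cumulative: 32
Frame 4: OPEN (8+0=8). Cumulative: 40
Frame 5: OPEN (7+0=7). Cumulative: 47
Frame 6: OPEN (3+4=7). Cumulative: 54
Frame 7: OPEN (3+6=9). Cumulative: 63
Frame 8: SPARE (2+8=10). 10 + next roll (2) = 12. Cumulative: 75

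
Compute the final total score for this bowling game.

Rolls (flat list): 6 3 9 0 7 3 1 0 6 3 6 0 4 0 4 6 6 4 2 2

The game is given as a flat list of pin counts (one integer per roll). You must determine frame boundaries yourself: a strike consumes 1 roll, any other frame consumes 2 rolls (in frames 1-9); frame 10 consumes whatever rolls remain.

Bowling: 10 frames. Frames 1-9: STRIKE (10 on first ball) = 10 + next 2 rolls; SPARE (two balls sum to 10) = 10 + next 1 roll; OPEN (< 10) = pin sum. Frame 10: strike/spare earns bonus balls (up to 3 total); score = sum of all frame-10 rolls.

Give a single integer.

Answer: 81

Derivation:
Frame 1: OPEN (6+3=9). Cumulative: 9
Frame 2: OPEN (9+0=9). Cumulative: 18
Frame 3: SPARE (7+3=10). 10 + next roll (1) = 11. Cumulative: 29
Frame 4: OPEN (1+0=1). Cumulative: 30
Frame 5: OPEN (6+3=9). Cumulative: 39
Frame 6: OPEN (6+0=6). Cumulative: 45
Frame 7: OPEN (4+0=4). Cumulative: 49
Frame 8: SPARE (4+6=10). 10 + next roll (6) = 16. Cumulative: 65
Frame 9: SPARE (6+4=10). 10 + next roll (2) = 12. Cumulative: 77
Frame 10: OPEN. Sum of all frame-10 rolls (2+2) = 4. Cumulative: 81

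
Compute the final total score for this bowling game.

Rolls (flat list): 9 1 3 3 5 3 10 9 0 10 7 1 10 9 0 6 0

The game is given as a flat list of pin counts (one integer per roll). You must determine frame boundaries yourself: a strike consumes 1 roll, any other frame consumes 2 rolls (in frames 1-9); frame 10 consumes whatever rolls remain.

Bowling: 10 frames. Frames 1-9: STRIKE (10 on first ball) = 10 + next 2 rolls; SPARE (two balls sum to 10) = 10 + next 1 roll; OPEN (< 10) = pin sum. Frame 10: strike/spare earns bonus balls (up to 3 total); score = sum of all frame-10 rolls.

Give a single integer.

Frame 1: SPARE (9+1=10). 10 + next roll (3) = 13. Cumulative: 13
Frame 2: OPEN (3+3=6). Cumulative: 19
Frame 3: OPEN (5+3=8). Cumulative: 27
Frame 4: STRIKE. 10 + next two rolls (9+0) = 19. Cumulative: 46
Frame 5: OPEN (9+0=9). Cumulative: 55
Frame 6: STRIKE. 10 + next two rolls (7+1) = 18. Cumulative: 73
Frame 7: OPEN (7+1=8). Cumulative: 81
Frame 8: STRIKE. 10 + next two rolls (9+0) = 19. Cumulative: 100
Frame 9: OPEN (9+0=9). Cumulative: 109
Frame 10: OPEN. Sum of all frame-10 rolls (6+0) = 6. Cumulative: 115

Answer: 115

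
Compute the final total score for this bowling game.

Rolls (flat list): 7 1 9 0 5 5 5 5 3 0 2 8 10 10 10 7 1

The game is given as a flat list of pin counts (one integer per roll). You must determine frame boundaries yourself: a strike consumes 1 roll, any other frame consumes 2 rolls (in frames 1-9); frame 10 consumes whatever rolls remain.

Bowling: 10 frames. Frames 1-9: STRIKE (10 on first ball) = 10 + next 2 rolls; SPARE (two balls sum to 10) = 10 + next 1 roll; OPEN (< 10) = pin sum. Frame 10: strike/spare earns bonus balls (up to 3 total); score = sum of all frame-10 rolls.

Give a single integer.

Answer: 151

Derivation:
Frame 1: OPEN (7+1=8). Cumulative: 8
Frame 2: OPEN (9+0=9). Cumulative: 17
Frame 3: SPARE (5+5=10). 10 + next roll (5) = 15. Cumulative: 32
Frame 4: SPARE (5+5=10). 10 + next roll (3) = 13. Cumulative: 45
Frame 5: OPEN (3+0=3). Cumulative: 48
Frame 6: SPARE (2+8=10). 10 + next roll (10) = 20. Cumulative: 68
Frame 7: STRIKE. 10 + next two rolls (10+10) = 30. Cumulative: 98
Frame 8: STRIKE. 10 + next two rolls (10+7) = 27. Cumulative: 125
Frame 9: STRIKE. 10 + next two rolls (7+1) = 18. Cumulative: 143
Frame 10: OPEN. Sum of all frame-10 rolls (7+1) = 8. Cumulative: 151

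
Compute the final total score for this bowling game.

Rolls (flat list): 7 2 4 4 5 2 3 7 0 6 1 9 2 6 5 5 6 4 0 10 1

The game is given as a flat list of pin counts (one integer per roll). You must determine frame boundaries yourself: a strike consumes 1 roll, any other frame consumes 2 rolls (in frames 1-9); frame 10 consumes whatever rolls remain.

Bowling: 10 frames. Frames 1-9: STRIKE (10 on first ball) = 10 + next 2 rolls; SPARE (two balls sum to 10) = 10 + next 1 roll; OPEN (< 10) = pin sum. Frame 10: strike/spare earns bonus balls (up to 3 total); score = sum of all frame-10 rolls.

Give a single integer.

Frame 1: OPEN (7+2=9). Cumulative: 9
Frame 2: OPEN (4+4=8). Cumulative: 17
Frame 3: OPEN (5+2=7). Cumulative: 24
Frame 4: SPARE (3+7=10). 10 + next roll (0) = 10. Cumulative: 34
Frame 5: OPEN (0+6=6). Cumulative: 40
Frame 6: SPARE (1+9=10). 10 + next roll (2) = 12. Cumulative: 52
Frame 7: OPEN (2+6=8). Cumulative: 60
Frame 8: SPARE (5+5=10). 10 + next roll (6) = 16. Cumulative: 76
Frame 9: SPARE (6+4=10). 10 + next roll (0) = 10. Cumulative: 86
Frame 10: SPARE. Sum of all frame-10 rolls (0+10+1) = 11. Cumulative: 97

Answer: 97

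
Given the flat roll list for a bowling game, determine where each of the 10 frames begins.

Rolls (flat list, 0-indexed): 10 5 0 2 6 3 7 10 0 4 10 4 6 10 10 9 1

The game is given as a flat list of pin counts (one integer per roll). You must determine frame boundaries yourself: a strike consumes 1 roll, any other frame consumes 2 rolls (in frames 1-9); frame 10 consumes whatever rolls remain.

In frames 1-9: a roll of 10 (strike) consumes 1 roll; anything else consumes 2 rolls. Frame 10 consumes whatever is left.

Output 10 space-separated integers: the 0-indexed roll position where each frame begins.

Frame 1 starts at roll index 0: roll=10 (strike), consumes 1 roll
Frame 2 starts at roll index 1: rolls=5,0 (sum=5), consumes 2 rolls
Frame 3 starts at roll index 3: rolls=2,6 (sum=8), consumes 2 rolls
Frame 4 starts at roll index 5: rolls=3,7 (sum=10), consumes 2 rolls
Frame 5 starts at roll index 7: roll=10 (strike), consumes 1 roll
Frame 6 starts at roll index 8: rolls=0,4 (sum=4), consumes 2 rolls
Frame 7 starts at roll index 10: roll=10 (strike), consumes 1 roll
Frame 8 starts at roll index 11: rolls=4,6 (sum=10), consumes 2 rolls
Frame 9 starts at roll index 13: roll=10 (strike), consumes 1 roll
Frame 10 starts at roll index 14: 3 remaining rolls

Answer: 0 1 3 5 7 8 10 11 13 14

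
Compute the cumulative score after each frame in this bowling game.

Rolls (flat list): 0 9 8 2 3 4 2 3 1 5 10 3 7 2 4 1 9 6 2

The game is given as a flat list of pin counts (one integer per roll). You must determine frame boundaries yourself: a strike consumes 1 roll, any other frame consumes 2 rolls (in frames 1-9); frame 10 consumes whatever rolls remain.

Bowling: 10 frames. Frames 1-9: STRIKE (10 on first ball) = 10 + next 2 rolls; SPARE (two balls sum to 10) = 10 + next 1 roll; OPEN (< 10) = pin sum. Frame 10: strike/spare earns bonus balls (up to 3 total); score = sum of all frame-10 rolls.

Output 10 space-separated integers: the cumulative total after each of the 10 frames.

Frame 1: OPEN (0+9=9). Cumulative: 9
Frame 2: SPARE (8+2=10). 10 + next roll (3) = 13. Cumulative: 22
Frame 3: OPEN (3+4=7). Cumulative: 29
Frame 4: OPEN (2+3=5). Cumulative: 34
Frame 5: OPEN (1+5=6). Cumulative: 40
Frame 6: STRIKE. 10 + next two rolls (3+7) = 20. Cumulative: 60
Frame 7: SPARE (3+7=10). 10 + next roll (2) = 12. Cumulative: 72
Frame 8: OPEN (2+4=6). Cumulative: 78
Frame 9: SPARE (1+9=10). 10 + next roll (6) = 16. Cumulative: 94
Frame 10: OPEN. Sum of all frame-10 rolls (6+2) = 8. Cumulative: 102

Answer: 9 22 29 34 40 60 72 78 94 102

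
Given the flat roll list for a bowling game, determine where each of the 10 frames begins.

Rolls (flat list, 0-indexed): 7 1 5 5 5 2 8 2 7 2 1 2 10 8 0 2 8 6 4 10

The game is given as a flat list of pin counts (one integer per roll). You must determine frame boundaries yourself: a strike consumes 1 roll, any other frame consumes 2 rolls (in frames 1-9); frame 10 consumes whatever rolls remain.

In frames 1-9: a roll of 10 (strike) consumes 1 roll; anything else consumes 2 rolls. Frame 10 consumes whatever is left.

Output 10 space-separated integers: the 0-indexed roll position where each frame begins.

Answer: 0 2 4 6 8 10 12 13 15 17

Derivation:
Frame 1 starts at roll index 0: rolls=7,1 (sum=8), consumes 2 rolls
Frame 2 starts at roll index 2: rolls=5,5 (sum=10), consumes 2 rolls
Frame 3 starts at roll index 4: rolls=5,2 (sum=7), consumes 2 rolls
Frame 4 starts at roll index 6: rolls=8,2 (sum=10), consumes 2 rolls
Frame 5 starts at roll index 8: rolls=7,2 (sum=9), consumes 2 rolls
Frame 6 starts at roll index 10: rolls=1,2 (sum=3), consumes 2 rolls
Frame 7 starts at roll index 12: roll=10 (strike), consumes 1 roll
Frame 8 starts at roll index 13: rolls=8,0 (sum=8), consumes 2 rolls
Frame 9 starts at roll index 15: rolls=2,8 (sum=10), consumes 2 rolls
Frame 10 starts at roll index 17: 3 remaining rolls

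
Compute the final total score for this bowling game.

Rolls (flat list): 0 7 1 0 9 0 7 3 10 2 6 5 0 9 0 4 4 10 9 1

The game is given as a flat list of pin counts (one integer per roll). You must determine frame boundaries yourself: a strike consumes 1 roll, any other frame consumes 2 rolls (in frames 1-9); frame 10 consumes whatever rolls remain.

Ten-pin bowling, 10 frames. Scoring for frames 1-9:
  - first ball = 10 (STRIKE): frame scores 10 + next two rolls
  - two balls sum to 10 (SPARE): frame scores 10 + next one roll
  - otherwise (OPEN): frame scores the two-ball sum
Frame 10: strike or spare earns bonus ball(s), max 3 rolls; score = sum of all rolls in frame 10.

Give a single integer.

Answer: 105

Derivation:
Frame 1: OPEN (0+7=7). Cumulative: 7
Frame 2: OPEN (1+0=1). Cumulative: 8
Frame 3: OPEN (9+0=9). Cumulative: 17
Frame 4: SPARE (7+3=10). 10 + next roll (10) = 20. Cumulative: 37
Frame 5: STRIKE. 10 + next two rolls (2+6) = 18. Cumulative: 55
Frame 6: OPEN (2+6=8). Cumulative: 63
Frame 7: OPEN (5+0=5). Cumulative: 68
Frame 8: OPEN (9+0=9). Cumulative: 77
Frame 9: OPEN (4+4=8). Cumulative: 85
Frame 10: STRIKE. Sum of all frame-10 rolls (10+9+1) = 20. Cumulative: 105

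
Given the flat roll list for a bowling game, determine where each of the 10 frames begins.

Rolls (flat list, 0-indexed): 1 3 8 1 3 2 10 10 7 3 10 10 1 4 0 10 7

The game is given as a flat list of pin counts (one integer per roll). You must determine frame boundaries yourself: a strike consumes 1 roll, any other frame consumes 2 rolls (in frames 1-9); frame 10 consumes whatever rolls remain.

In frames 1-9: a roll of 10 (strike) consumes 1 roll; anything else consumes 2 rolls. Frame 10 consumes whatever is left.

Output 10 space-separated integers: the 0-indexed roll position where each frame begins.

Answer: 0 2 4 6 7 8 10 11 12 14

Derivation:
Frame 1 starts at roll index 0: rolls=1,3 (sum=4), consumes 2 rolls
Frame 2 starts at roll index 2: rolls=8,1 (sum=9), consumes 2 rolls
Frame 3 starts at roll index 4: rolls=3,2 (sum=5), consumes 2 rolls
Frame 4 starts at roll index 6: roll=10 (strike), consumes 1 roll
Frame 5 starts at roll index 7: roll=10 (strike), consumes 1 roll
Frame 6 starts at roll index 8: rolls=7,3 (sum=10), consumes 2 rolls
Frame 7 starts at roll index 10: roll=10 (strike), consumes 1 roll
Frame 8 starts at roll index 11: roll=10 (strike), consumes 1 roll
Frame 9 starts at roll index 12: rolls=1,4 (sum=5), consumes 2 rolls
Frame 10 starts at roll index 14: 3 remaining rolls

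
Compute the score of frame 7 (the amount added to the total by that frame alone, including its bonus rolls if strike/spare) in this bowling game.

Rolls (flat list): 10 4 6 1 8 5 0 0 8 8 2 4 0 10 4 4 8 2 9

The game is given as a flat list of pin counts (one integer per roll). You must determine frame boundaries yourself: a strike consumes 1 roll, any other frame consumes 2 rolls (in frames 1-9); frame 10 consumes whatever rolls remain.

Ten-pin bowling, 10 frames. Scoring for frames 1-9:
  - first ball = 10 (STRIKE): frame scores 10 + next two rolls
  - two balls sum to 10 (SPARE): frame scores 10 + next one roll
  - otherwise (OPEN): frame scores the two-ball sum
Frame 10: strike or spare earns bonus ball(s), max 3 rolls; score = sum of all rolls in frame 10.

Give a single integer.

Frame 1: STRIKE. 10 + next two rolls (4+6) = 20. Cumulative: 20
Frame 2: SPARE (4+6=10). 10 + next roll (1) = 11. Cumulative: 31
Frame 3: OPEN (1+8=9). Cumulative: 40
Frame 4: OPEN (5+0=5). Cumulative: 45
Frame 5: OPEN (0+8=8). Cumulative: 53
Frame 6: SPARE (8+2=10). 10 + next roll (4) = 14. Cumulative: 67
Frame 7: OPEN (4+0=4). Cumulative: 71
Frame 8: STRIKE. 10 + next two rolls (4+4) = 18. Cumulative: 89
Frame 9: OPEN (4+4=8). Cumulative: 97

Answer: 4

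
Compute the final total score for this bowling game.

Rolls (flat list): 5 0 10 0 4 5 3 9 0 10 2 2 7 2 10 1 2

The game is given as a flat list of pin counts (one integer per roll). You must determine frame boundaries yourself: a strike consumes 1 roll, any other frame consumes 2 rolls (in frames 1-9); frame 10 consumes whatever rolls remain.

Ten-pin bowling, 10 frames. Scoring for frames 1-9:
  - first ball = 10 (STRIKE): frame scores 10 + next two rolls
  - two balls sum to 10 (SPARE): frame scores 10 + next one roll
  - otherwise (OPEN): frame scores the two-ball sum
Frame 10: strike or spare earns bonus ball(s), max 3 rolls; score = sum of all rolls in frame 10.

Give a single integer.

Answer: 83

Derivation:
Frame 1: OPEN (5+0=5). Cumulative: 5
Frame 2: STRIKE. 10 + next two rolls (0+4) = 14. Cumulative: 19
Frame 3: OPEN (0+4=4). Cumulative: 23
Frame 4: OPEN (5+3=8). Cumulative: 31
Frame 5: OPEN (9+0=9). Cumulative: 40
Frame 6: STRIKE. 10 + next two rolls (2+2) = 14. Cumulative: 54
Frame 7: OPEN (2+2=4). Cumulative: 58
Frame 8: OPEN (7+2=9). Cumulative: 67
Frame 9: STRIKE. 10 + next two rolls (1+2) = 13. Cumulative: 80
Frame 10: OPEN. Sum of all frame-10 rolls (1+2) = 3. Cumulative: 83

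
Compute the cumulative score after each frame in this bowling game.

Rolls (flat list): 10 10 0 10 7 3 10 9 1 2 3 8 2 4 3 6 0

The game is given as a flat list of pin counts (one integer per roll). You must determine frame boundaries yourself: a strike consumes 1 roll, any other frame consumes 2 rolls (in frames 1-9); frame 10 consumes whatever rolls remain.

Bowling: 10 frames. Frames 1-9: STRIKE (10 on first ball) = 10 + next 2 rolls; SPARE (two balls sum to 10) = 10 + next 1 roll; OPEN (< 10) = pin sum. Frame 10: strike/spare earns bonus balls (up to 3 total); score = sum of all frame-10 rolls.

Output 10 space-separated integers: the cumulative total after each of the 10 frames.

Frame 1: STRIKE. 10 + next two rolls (10+0) = 20. Cumulative: 20
Frame 2: STRIKE. 10 + next two rolls (0+10) = 20. Cumulative: 40
Frame 3: SPARE (0+10=10). 10 + next roll (7) = 17. Cumulative: 57
Frame 4: SPARE (7+3=10). 10 + next roll (10) = 20. Cumulative: 77
Frame 5: STRIKE. 10 + next two rolls (9+1) = 20. Cumulative: 97
Frame 6: SPARE (9+1=10). 10 + next roll (2) = 12. Cumulative: 109
Frame 7: OPEN (2+3=5). Cumulative: 114
Frame 8: SPARE (8+2=10). 10 + next roll (4) = 14. Cumulative: 128
Frame 9: OPEN (4+3=7). Cumulative: 135
Frame 10: OPEN. Sum of all frame-10 rolls (6+0) = 6. Cumulative: 141

Answer: 20 40 57 77 97 109 114 128 135 141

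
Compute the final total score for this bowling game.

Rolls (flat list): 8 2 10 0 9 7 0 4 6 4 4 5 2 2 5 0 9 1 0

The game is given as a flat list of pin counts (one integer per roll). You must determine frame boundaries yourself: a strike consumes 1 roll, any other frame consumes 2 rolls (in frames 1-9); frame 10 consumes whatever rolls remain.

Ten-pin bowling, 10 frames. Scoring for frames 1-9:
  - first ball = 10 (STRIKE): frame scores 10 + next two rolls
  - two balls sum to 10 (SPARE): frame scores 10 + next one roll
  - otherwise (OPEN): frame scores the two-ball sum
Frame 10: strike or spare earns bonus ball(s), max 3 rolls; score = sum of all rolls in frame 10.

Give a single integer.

Frame 1: SPARE (8+2=10). 10 + next roll (10) = 20. Cumulative: 20
Frame 2: STRIKE. 10 + next two rolls (0+9) = 19. Cumulative: 39
Frame 3: OPEN (0+9=9). Cumulative: 48
Frame 4: OPEN (7+0=7). Cumulative: 55
Frame 5: SPARE (4+6=10). 10 + next roll (4) = 14. Cumulative: 69
Frame 6: OPEN (4+4=8). Cumulative: 77
Frame 7: OPEN (5+2=7). Cumulative: 84
Frame 8: OPEN (2+5=7). Cumulative: 91
Frame 9: OPEN (0+9=9). Cumulative: 100
Frame 10: OPEN. Sum of all frame-10 rolls (1+0) = 1. Cumulative: 101

Answer: 101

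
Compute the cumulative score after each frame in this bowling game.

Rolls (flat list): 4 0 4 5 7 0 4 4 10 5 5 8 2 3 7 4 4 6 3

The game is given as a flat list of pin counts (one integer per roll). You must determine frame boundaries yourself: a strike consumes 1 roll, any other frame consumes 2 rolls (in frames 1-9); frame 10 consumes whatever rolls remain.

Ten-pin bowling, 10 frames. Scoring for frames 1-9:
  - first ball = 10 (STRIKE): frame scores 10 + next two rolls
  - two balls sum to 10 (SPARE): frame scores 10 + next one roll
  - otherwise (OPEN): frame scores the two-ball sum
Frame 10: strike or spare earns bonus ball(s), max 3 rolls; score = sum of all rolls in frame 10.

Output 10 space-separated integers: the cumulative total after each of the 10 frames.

Answer: 4 13 20 28 48 66 79 93 101 110

Derivation:
Frame 1: OPEN (4+0=4). Cumulative: 4
Frame 2: OPEN (4+5=9). Cumulative: 13
Frame 3: OPEN (7+0=7). Cumulative: 20
Frame 4: OPEN (4+4=8). Cumulative: 28
Frame 5: STRIKE. 10 + next two rolls (5+5) = 20. Cumulative: 48
Frame 6: SPARE (5+5=10). 10 + next roll (8) = 18. Cumulative: 66
Frame 7: SPARE (8+2=10). 10 + next roll (3) = 13. Cumulative: 79
Frame 8: SPARE (3+7=10). 10 + next roll (4) = 14. Cumulative: 93
Frame 9: OPEN (4+4=8). Cumulative: 101
Frame 10: OPEN. Sum of all frame-10 rolls (6+3) = 9. Cumulative: 110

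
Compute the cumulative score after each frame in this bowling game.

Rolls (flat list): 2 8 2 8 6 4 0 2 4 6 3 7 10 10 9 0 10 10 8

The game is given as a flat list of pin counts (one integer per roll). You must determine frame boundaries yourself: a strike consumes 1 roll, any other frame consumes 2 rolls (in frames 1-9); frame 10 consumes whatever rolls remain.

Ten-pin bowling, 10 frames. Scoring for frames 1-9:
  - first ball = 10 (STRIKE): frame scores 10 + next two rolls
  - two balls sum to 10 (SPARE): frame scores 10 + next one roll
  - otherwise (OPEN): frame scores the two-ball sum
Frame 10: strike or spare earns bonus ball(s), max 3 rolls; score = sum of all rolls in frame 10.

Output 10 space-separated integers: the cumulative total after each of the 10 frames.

Answer: 12 28 38 40 53 73 102 121 130 158

Derivation:
Frame 1: SPARE (2+8=10). 10 + next roll (2) = 12. Cumulative: 12
Frame 2: SPARE (2+8=10). 10 + next roll (6) = 16. Cumulative: 28
Frame 3: SPARE (6+4=10). 10 + next roll (0) = 10. Cumulative: 38
Frame 4: OPEN (0+2=2). Cumulative: 40
Frame 5: SPARE (4+6=10). 10 + next roll (3) = 13. Cumulative: 53
Frame 6: SPARE (3+7=10). 10 + next roll (10) = 20. Cumulative: 73
Frame 7: STRIKE. 10 + next two rolls (10+9) = 29. Cumulative: 102
Frame 8: STRIKE. 10 + next two rolls (9+0) = 19. Cumulative: 121
Frame 9: OPEN (9+0=9). Cumulative: 130
Frame 10: STRIKE. Sum of all frame-10 rolls (10+10+8) = 28. Cumulative: 158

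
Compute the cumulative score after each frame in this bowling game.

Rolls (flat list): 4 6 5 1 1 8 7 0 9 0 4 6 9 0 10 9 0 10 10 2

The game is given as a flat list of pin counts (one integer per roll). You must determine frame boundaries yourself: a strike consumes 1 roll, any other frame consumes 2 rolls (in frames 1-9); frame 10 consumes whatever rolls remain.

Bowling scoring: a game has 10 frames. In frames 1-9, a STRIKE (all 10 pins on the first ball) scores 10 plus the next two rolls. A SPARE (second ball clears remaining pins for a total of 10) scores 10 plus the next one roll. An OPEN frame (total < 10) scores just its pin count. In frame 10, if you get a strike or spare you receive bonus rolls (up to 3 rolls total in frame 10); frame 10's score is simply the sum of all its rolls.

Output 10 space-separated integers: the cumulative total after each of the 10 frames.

Frame 1: SPARE (4+6=10). 10 + next roll (5) = 15. Cumulative: 15
Frame 2: OPEN (5+1=6). Cumulative: 21
Frame 3: OPEN (1+8=9). Cumulative: 30
Frame 4: OPEN (7+0=7). Cumulative: 37
Frame 5: OPEN (9+0=9). Cumulative: 46
Frame 6: SPARE (4+6=10). 10 + next roll (9) = 19. Cumulative: 65
Frame 7: OPEN (9+0=9). Cumulative: 74
Frame 8: STRIKE. 10 + next two rolls (9+0) = 19. Cumulative: 93
Frame 9: OPEN (9+0=9). Cumulative: 102
Frame 10: STRIKE. Sum of all frame-10 rolls (10+10+2) = 22. Cumulative: 124

Answer: 15 21 30 37 46 65 74 93 102 124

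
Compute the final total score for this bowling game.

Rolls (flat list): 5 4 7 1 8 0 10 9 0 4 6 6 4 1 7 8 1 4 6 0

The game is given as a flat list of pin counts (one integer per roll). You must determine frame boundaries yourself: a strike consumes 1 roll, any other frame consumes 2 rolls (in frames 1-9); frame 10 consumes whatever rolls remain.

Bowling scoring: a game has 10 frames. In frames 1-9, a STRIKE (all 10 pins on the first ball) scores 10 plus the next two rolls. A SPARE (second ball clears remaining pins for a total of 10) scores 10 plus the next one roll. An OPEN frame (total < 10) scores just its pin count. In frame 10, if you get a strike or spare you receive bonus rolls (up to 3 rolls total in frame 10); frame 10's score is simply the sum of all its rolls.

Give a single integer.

Answer: 107

Derivation:
Frame 1: OPEN (5+4=9). Cumulative: 9
Frame 2: OPEN (7+1=8). Cumulative: 17
Frame 3: OPEN (8+0=8). Cumulative: 25
Frame 4: STRIKE. 10 + next two rolls (9+0) = 19. Cumulative: 44
Frame 5: OPEN (9+0=9). Cumulative: 53
Frame 6: SPARE (4+6=10). 10 + next roll (6) = 16. Cumulative: 69
Frame 7: SPARE (6+4=10). 10 + next roll (1) = 11. Cumulative: 80
Frame 8: OPEN (1+7=8). Cumulative: 88
Frame 9: OPEN (8+1=9). Cumulative: 97
Frame 10: SPARE. Sum of all frame-10 rolls (4+6+0) = 10. Cumulative: 107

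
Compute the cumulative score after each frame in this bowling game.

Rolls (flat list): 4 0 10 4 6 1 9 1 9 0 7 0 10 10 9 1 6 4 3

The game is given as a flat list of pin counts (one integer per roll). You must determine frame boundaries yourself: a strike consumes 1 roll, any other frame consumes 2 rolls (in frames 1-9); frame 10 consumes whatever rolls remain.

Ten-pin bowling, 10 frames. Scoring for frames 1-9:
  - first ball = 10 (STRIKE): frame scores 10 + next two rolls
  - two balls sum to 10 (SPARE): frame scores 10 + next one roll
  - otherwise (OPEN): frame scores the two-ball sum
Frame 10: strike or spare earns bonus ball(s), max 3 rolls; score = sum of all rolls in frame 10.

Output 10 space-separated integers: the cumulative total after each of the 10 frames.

Answer: 4 24 35 46 56 63 83 103 119 132

Derivation:
Frame 1: OPEN (4+0=4). Cumulative: 4
Frame 2: STRIKE. 10 + next two rolls (4+6) = 20. Cumulative: 24
Frame 3: SPARE (4+6=10). 10 + next roll (1) = 11. Cumulative: 35
Frame 4: SPARE (1+9=10). 10 + next roll (1) = 11. Cumulative: 46
Frame 5: SPARE (1+9=10). 10 + next roll (0) = 10. Cumulative: 56
Frame 6: OPEN (0+7=7). Cumulative: 63
Frame 7: SPARE (0+10=10). 10 + next roll (10) = 20. Cumulative: 83
Frame 8: STRIKE. 10 + next two rolls (9+1) = 20. Cumulative: 103
Frame 9: SPARE (9+1=10). 10 + next roll (6) = 16. Cumulative: 119
Frame 10: SPARE. Sum of all frame-10 rolls (6+4+3) = 13. Cumulative: 132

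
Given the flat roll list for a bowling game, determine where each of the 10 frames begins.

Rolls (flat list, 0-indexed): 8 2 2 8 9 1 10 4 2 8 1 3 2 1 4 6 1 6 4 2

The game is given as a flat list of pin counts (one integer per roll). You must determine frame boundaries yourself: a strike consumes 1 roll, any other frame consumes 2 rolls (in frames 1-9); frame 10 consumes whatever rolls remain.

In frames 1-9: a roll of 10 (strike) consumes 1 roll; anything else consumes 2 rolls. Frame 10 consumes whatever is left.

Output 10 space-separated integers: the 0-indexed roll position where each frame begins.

Frame 1 starts at roll index 0: rolls=8,2 (sum=10), consumes 2 rolls
Frame 2 starts at roll index 2: rolls=2,8 (sum=10), consumes 2 rolls
Frame 3 starts at roll index 4: rolls=9,1 (sum=10), consumes 2 rolls
Frame 4 starts at roll index 6: roll=10 (strike), consumes 1 roll
Frame 5 starts at roll index 7: rolls=4,2 (sum=6), consumes 2 rolls
Frame 6 starts at roll index 9: rolls=8,1 (sum=9), consumes 2 rolls
Frame 7 starts at roll index 11: rolls=3,2 (sum=5), consumes 2 rolls
Frame 8 starts at roll index 13: rolls=1,4 (sum=5), consumes 2 rolls
Frame 9 starts at roll index 15: rolls=6,1 (sum=7), consumes 2 rolls
Frame 10 starts at roll index 17: 3 remaining rolls

Answer: 0 2 4 6 7 9 11 13 15 17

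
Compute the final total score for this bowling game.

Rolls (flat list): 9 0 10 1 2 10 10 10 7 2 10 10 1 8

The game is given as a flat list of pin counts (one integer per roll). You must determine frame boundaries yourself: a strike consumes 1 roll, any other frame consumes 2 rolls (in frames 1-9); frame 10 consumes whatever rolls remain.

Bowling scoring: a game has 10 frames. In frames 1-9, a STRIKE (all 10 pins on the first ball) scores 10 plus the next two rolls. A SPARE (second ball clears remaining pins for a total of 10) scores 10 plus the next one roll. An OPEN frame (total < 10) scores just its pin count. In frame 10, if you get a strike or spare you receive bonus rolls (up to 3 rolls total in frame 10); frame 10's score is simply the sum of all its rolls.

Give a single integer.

Answer: 159

Derivation:
Frame 1: OPEN (9+0=9). Cumulative: 9
Frame 2: STRIKE. 10 + next two rolls (1+2) = 13. Cumulative: 22
Frame 3: OPEN (1+2=3). Cumulative: 25
Frame 4: STRIKE. 10 + next two rolls (10+10) = 30. Cumulative: 55
Frame 5: STRIKE. 10 + next two rolls (10+7) = 27. Cumulative: 82
Frame 6: STRIKE. 10 + next two rolls (7+2) = 19. Cumulative: 101
Frame 7: OPEN (7+2=9). Cumulative: 110
Frame 8: STRIKE. 10 + next two rolls (10+1) = 21. Cumulative: 131
Frame 9: STRIKE. 10 + next two rolls (1+8) = 19. Cumulative: 150
Frame 10: OPEN. Sum of all frame-10 rolls (1+8) = 9. Cumulative: 159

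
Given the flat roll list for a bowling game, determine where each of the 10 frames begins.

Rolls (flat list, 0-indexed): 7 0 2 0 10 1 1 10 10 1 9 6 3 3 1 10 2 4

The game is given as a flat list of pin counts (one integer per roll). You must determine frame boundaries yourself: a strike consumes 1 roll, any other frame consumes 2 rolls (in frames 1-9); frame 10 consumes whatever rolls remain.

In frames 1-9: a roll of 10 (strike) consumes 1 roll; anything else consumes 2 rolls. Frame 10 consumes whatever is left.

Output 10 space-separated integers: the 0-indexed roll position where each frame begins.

Answer: 0 2 4 5 7 8 9 11 13 15

Derivation:
Frame 1 starts at roll index 0: rolls=7,0 (sum=7), consumes 2 rolls
Frame 2 starts at roll index 2: rolls=2,0 (sum=2), consumes 2 rolls
Frame 3 starts at roll index 4: roll=10 (strike), consumes 1 roll
Frame 4 starts at roll index 5: rolls=1,1 (sum=2), consumes 2 rolls
Frame 5 starts at roll index 7: roll=10 (strike), consumes 1 roll
Frame 6 starts at roll index 8: roll=10 (strike), consumes 1 roll
Frame 7 starts at roll index 9: rolls=1,9 (sum=10), consumes 2 rolls
Frame 8 starts at roll index 11: rolls=6,3 (sum=9), consumes 2 rolls
Frame 9 starts at roll index 13: rolls=3,1 (sum=4), consumes 2 rolls
Frame 10 starts at roll index 15: 3 remaining rolls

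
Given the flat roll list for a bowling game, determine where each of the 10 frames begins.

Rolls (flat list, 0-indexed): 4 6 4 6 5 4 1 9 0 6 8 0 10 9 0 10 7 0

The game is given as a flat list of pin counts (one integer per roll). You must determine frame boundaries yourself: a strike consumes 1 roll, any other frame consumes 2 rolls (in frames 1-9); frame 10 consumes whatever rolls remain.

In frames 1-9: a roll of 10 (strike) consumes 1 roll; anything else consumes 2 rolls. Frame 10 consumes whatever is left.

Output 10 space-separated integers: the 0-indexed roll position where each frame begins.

Frame 1 starts at roll index 0: rolls=4,6 (sum=10), consumes 2 rolls
Frame 2 starts at roll index 2: rolls=4,6 (sum=10), consumes 2 rolls
Frame 3 starts at roll index 4: rolls=5,4 (sum=9), consumes 2 rolls
Frame 4 starts at roll index 6: rolls=1,9 (sum=10), consumes 2 rolls
Frame 5 starts at roll index 8: rolls=0,6 (sum=6), consumes 2 rolls
Frame 6 starts at roll index 10: rolls=8,0 (sum=8), consumes 2 rolls
Frame 7 starts at roll index 12: roll=10 (strike), consumes 1 roll
Frame 8 starts at roll index 13: rolls=9,0 (sum=9), consumes 2 rolls
Frame 9 starts at roll index 15: roll=10 (strike), consumes 1 roll
Frame 10 starts at roll index 16: 2 remaining rolls

Answer: 0 2 4 6 8 10 12 13 15 16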